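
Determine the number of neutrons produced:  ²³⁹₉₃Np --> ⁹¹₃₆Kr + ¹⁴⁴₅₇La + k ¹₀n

4

Conserve mass number: 239 = 91 + 144 + k, so k = 239 − 235 = 4.
Check atomic number: 93 = 36 + 57 + 0 = 93. ✓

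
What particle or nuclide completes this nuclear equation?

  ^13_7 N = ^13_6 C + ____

positron

Conserve mass number: 13 = 13 + A, so A = 0.
Conserve atomic number: 7 = 6 + Z, so Z = 1.
A = 0 and Z = 1 is ^0_1 e — a positron.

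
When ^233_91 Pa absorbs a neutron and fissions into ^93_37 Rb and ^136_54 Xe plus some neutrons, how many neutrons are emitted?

5

Conserve mass number: 234 = 93 + 136 + k, so k = 234 − 229 = 5.
Check atomic number: 91 = 37 + 54 + 0 = 91. ✓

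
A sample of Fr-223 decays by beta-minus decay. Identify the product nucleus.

Ra-223

Beta-minus decay: mass number changes by +0, atomic number by +1.
A: 223 = 223; Z: 87 + 1 = 88.
Z = 88 is radium, so the daughter is Ra-223.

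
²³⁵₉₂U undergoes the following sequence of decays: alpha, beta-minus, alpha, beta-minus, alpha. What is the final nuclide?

Start: (A, Z) = (235, 92).
After α: (231, 90).
After β⁻: (231, 91).
After α: (227, 89).
After β⁻: (227, 90).
After α: (223, 88).
Z = 88 is radium.

Ra-223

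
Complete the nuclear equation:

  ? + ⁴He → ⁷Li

Conserve mass number: A + 4 = 7, so A = 3.
Conserve atomic number: Z + 2 = 3, so Z = 1.
A = 3 and Z = 1 is ³H — a triton.

triton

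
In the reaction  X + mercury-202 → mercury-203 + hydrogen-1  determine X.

deuteron

Conserve mass number: A + 202 = 203 + 1, so A = 2.
Conserve atomic number: Z + 80 = 80 + 1, so Z = 1.
A = 2 and Z = 1 is hydrogen-2 — a deuteron.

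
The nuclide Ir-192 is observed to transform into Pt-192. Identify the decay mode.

beta-minus decay

ΔA = 192 − 192 = 0; ΔZ = 78 − 77 = +1.
A is unchanged and Z rises by 1 — a neutron has become a proton (β⁻ decay).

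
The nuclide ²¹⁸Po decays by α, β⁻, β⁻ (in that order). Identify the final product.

Start: (A, Z) = (218, 84).
After α: (214, 82).
After β⁻: (214, 83).
After β⁻: (214, 84).
Z = 84 is polonium.

Po-214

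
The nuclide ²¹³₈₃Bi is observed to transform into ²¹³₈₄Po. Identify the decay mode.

beta-minus decay

ΔA = 213 − 213 = 0; ΔZ = 84 − 83 = +1.
A is unchanged and Z rises by 1 — a neutron has become a proton (β⁻ decay).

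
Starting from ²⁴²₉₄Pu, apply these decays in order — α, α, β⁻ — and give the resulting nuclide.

Pa-234

Start: (A, Z) = (242, 94).
After α: (238, 92).
After α: (234, 90).
After β⁻: (234, 91).
Z = 91 is protactinium.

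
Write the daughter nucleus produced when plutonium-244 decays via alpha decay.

Alpha decay: mass number changes by -4, atomic number by -2.
A: 244 − 4 = 240; Z: 94 − 2 = 92.
Z = 92 is uranium, so the daughter is uranium-240.

U-240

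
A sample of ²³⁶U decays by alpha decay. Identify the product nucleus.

Th-232

Alpha decay: mass number changes by -4, atomic number by -2.
A: 236 − 4 = 232; Z: 92 − 2 = 90.
Z = 90 is thorium, so the daughter is ²³²Th.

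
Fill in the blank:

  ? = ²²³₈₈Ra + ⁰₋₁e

Conserve mass number: A = 223 + 0, so A = 223.
Conserve atomic number: Z = 88 − 1, so Z = 87.
Z = 87 is francium, so the species is ²²³₈₇Fr.

Fr-223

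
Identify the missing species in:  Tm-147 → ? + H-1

Er-146

Conserve mass number: 147 = A + 1, so A = 146.
Conserve atomic number: 69 = Z + 1, so Z = 68.
Z = 68 is erbium, so the species is Er-146.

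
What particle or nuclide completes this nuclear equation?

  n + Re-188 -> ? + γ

Conserve mass number: 1 + 188 = A + 0, so A = 189.
Conserve atomic number: 0 + 75 = Z + 0, so Z = 75.
Z = 75 is rhenium, so the species is Re-189.

Re-189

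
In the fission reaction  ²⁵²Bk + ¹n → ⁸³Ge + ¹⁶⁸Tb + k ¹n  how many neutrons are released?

Conserve mass number: 253 = 83 + 168 + k, so k = 253 − 251 = 2.
Check atomic number: 97 = 32 + 65 + 0 = 97. ✓

2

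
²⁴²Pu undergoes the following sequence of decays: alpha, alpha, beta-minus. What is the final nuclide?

Pa-234

Start: (A, Z) = (242, 94).
After α: (238, 92).
After α: (234, 90).
After β⁻: (234, 91).
Z = 91 is protactinium.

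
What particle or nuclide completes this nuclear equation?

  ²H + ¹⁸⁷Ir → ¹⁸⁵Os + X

Conserve mass number: 2 + 187 = 185 + A, so A = 4.
Conserve atomic number: 1 + 77 = 76 + Z, so Z = 2.
A = 4 and Z = 2 is ⁴He — an alpha particle.

alpha particle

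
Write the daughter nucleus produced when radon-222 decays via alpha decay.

Po-218

Alpha decay: mass number changes by -4, atomic number by -2.
A: 222 − 4 = 218; Z: 86 − 2 = 84.
Z = 84 is polonium, so the daughter is polonium-218.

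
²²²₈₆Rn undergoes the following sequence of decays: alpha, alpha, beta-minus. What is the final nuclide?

Start: (A, Z) = (222, 86).
After α: (218, 84).
After α: (214, 82).
After β⁻: (214, 83).
Z = 83 is bismuth.

Bi-214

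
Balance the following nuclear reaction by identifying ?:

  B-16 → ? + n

Conserve mass number: 16 = A + 1, so A = 15.
Conserve atomic number: 5 = Z + 0, so Z = 5.
Z = 5 is boron, so the species is B-15.

B-15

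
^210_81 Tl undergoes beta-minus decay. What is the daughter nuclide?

Beta-minus decay: mass number changes by +0, atomic number by +1.
A: 210 = 210; Z: 81 + 1 = 82.
Z = 82 is lead, so the daughter is ^210_82 Pb.

Pb-210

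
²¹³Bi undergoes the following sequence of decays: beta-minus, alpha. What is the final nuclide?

Pb-209

Start: (A, Z) = (213, 83).
After β⁻: (213, 84).
After α: (209, 82).
Z = 82 is lead.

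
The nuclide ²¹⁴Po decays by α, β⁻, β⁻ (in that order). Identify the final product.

Start: (A, Z) = (214, 84).
After α: (210, 82).
After β⁻: (210, 83).
After β⁻: (210, 84).
Z = 84 is polonium.

Po-210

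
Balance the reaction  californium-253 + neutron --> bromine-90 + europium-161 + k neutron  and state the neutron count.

Conserve mass number: 254 = 90 + 161 + k, so k = 254 − 251 = 3.
Check atomic number: 98 = 35 + 63 + 0 = 98. ✓

3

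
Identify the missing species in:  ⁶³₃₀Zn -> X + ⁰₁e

Conserve mass number: 63 = A + 0, so A = 63.
Conserve atomic number: 30 = Z + 1, so Z = 29.
Z = 29 is copper, so the species is ⁶³₂₉Cu.

Cu-63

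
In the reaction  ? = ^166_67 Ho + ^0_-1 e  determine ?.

Dy-166

Conserve mass number: A = 166 + 0, so A = 166.
Conserve atomic number: Z = 67 − 1, so Z = 66.
Z = 66 is dysprosium, so the species is ^166_66 Dy.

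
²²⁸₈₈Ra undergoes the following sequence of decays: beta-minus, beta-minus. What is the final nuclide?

Start: (A, Z) = (228, 88).
After β⁻: (228, 89).
After β⁻: (228, 90).
Z = 90 is thorium.

Th-228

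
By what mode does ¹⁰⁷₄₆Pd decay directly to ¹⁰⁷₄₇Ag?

ΔA = 107 − 107 = 0; ΔZ = 47 − 46 = +1.
A is unchanged and Z rises by 1 — a neutron has become a proton (β⁻ decay).

beta-minus decay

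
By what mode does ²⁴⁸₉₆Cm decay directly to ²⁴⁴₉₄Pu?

alpha decay

ΔA = 244 − 248 = -4; ΔZ = 94 − 96 = -2.
A drops by 4 and Z drops by 2 — the signature of alpha emission.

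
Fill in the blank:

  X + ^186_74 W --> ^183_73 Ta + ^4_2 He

proton

Conserve mass number: A + 186 = 183 + 4, so A = 1.
Conserve atomic number: Z + 74 = 73 + 2, so Z = 1.
A = 1 and Z = 1 is ^1_1 H — a proton.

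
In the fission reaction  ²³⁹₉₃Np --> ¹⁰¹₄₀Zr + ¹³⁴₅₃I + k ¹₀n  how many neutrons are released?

Conserve mass number: 239 = 101 + 134 + k, so k = 239 − 235 = 4.
Check atomic number: 93 = 40 + 53 + 0 = 93. ✓

4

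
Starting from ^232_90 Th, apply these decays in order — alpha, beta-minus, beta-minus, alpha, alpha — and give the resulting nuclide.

Start: (A, Z) = (232, 90).
After α: (228, 88).
After β⁻: (228, 89).
After β⁻: (228, 90).
After α: (224, 88).
After α: (220, 86).
Z = 86 is radon.

Rn-220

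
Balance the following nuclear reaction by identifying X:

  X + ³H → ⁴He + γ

Conserve mass number: A + 3 = 4 + 0, so A = 1.
Conserve atomic number: Z + 1 = 2 + 0, so Z = 1.
A = 1 and Z = 1 is ¹H — a proton.

proton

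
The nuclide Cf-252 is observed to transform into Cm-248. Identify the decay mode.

ΔA = 248 − 252 = -4; ΔZ = 96 − 98 = -2.
A drops by 4 and Z drops by 2 — the signature of alpha emission.

alpha decay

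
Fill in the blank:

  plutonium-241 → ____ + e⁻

Am-241

Conserve mass number: 241 = A + 0, so A = 241.
Conserve atomic number: 94 = Z − 1, so Z = 95.
Z = 95 is americium, so the species is americium-241.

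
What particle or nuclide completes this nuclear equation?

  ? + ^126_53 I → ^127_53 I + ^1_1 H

deuteron

Conserve mass number: A + 126 = 127 + 1, so A = 2.
Conserve atomic number: Z + 53 = 53 + 1, so Z = 1.
A = 2 and Z = 1 is ^2_1 H — a deuteron.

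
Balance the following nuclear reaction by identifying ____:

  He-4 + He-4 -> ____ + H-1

Conserve mass number: 4 + 4 = A + 1, so A = 7.
Conserve atomic number: 2 + 2 = Z + 1, so Z = 3.
Z = 3 is lithium, so the species is Li-7.

Li-7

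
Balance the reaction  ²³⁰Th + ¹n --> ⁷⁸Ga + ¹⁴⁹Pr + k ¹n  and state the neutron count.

4

Conserve mass number: 231 = 78 + 149 + k, so k = 231 − 227 = 4.
Check atomic number: 90 = 31 + 59 + 0 = 90. ✓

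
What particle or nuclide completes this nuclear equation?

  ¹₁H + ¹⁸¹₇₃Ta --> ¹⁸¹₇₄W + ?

Conserve mass number: 1 + 181 = 181 + A, so A = 1.
Conserve atomic number: 1 + 73 = 74 + Z, so Z = 0.
A = 1 and Z = 0 is ¹₀n — a neutron.

neutron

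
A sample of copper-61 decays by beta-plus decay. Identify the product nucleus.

Beta-plus decay: mass number changes by +0, atomic number by -1.
A: 61 = 61; Z: 29 − 1 = 28.
Z = 28 is nickel, so the daughter is nickel-61.

Ni-61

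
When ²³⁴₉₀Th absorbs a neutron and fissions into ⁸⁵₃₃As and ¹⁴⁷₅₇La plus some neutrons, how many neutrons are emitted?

3

Conserve mass number: 235 = 85 + 147 + k, so k = 235 − 232 = 3.
Check atomic number: 90 = 33 + 57 + 0 = 90. ✓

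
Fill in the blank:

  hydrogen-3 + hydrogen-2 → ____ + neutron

Conserve mass number: 3 + 2 = A + 1, so A = 4.
Conserve atomic number: 1 + 1 = Z + 0, so Z = 2.
A = 4 and Z = 2 is helium-4 — an alpha particle.

He-4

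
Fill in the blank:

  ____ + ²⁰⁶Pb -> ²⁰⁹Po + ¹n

Conserve mass number: A + 206 = 209 + 1, so A = 4.
Conserve atomic number: Z + 82 = 84 + 0, so Z = 2.
A = 4 and Z = 2 is ⁴He — an alpha particle.

alpha particle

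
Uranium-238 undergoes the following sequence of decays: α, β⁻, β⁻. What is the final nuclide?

Start: (A, Z) = (238, 92).
After α: (234, 90).
After β⁻: (234, 91).
After β⁻: (234, 92).
Z = 92 is uranium.

U-234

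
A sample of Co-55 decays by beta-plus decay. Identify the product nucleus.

Beta-plus decay: mass number changes by +0, atomic number by -1.
A: 55 = 55; Z: 27 − 1 = 26.
Z = 26 is iron, so the daughter is Fe-55.

Fe-55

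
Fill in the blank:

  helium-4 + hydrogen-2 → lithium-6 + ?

Conserve mass number: 4 + 2 = 6 + A, so A = 0.
Conserve atomic number: 2 + 1 = 3 + Z, so Z = 0.
A = 0 and Z = 0 is γ — a gamma ray.

gamma ray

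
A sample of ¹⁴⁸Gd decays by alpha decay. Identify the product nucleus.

Sm-144

Alpha decay: mass number changes by -4, atomic number by -2.
A: 148 − 4 = 144; Z: 64 − 2 = 62.
Z = 62 is samarium, so the daughter is ¹⁴⁴Sm.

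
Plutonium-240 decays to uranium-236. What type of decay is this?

ΔA = 236 − 240 = -4; ΔZ = 92 − 94 = -2.
A drops by 4 and Z drops by 2 — the signature of alpha emission.

alpha decay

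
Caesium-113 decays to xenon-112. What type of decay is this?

proton emission

ΔA = 112 − 113 = -1; ΔZ = 54 − 55 = -1.
A drops by 1 and Z drops by 1 — a proton was emitted.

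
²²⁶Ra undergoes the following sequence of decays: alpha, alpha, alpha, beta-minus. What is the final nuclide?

Start: (A, Z) = (226, 88).
After α: (222, 86).
After α: (218, 84).
After α: (214, 82).
After β⁻: (214, 83).
Z = 83 is bismuth.

Bi-214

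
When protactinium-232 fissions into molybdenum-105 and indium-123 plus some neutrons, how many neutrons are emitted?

Conserve mass number: 232 = 105 + 123 + k, so k = 232 − 228 = 4.
Check atomic number: 91 = 42 + 49 + 0 = 91. ✓

4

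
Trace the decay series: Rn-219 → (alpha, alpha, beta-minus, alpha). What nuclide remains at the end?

Start: (A, Z) = (219, 86).
After α: (215, 84).
After α: (211, 82).
After β⁻: (211, 83).
After α: (207, 81).
Z = 81 is thallium.

Tl-207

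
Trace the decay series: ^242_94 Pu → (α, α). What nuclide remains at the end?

Start: (A, Z) = (242, 94).
After α: (238, 92).
After α: (234, 90).
Z = 90 is thorium.

Th-234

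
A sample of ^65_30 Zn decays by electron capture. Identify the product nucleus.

Cu-65

Electron capture: mass number changes by +0, atomic number by -1.
A: 65 = 65; Z: 30 − 1 = 29.
Z = 29 is copper, so the daughter is ^65_29 Cu.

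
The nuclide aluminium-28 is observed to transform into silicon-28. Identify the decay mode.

beta-minus decay

ΔA = 28 − 28 = 0; ΔZ = 14 − 13 = +1.
A is unchanged and Z rises by 1 — a neutron has become a proton (β⁻ decay).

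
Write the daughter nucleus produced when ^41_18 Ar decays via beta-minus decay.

K-41

Beta-minus decay: mass number changes by +0, atomic number by +1.
A: 41 = 41; Z: 18 + 1 = 19.
Z = 19 is potassium, so the daughter is ^41_19 K.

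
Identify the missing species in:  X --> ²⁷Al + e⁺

Conserve mass number: A = 27 + 0, so A = 27.
Conserve atomic number: Z = 13 + 1, so Z = 14.
Z = 14 is silicon, so the species is ²⁷Si.

Si-27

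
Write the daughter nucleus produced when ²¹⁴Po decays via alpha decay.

Alpha decay: mass number changes by -4, atomic number by -2.
A: 214 − 4 = 210; Z: 84 − 2 = 82.
Z = 82 is lead, so the daughter is ²¹⁰Pb.

Pb-210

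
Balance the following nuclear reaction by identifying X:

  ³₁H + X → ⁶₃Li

Conserve mass number: 3 + A = 6, so A = 3.
Conserve atomic number: 1 + Z = 3, so Z = 2.
Z = 2 is helium, so the species is ³₂He.

He-3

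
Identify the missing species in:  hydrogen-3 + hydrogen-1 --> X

He-4

Conserve mass number: 3 + 1 = A, so A = 4.
Conserve atomic number: 1 + 1 = Z, so Z = 2.
A = 4 and Z = 2 is helium-4 — an alpha particle.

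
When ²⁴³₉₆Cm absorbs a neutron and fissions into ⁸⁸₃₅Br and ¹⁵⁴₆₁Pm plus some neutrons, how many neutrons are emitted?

2

Conserve mass number: 244 = 88 + 154 + k, so k = 244 − 242 = 2.
Check atomic number: 96 = 35 + 61 + 0 = 96. ✓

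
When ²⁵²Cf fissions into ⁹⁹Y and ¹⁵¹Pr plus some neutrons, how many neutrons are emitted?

Conserve mass number: 252 = 99 + 151 + k, so k = 252 − 250 = 2.
Check atomic number: 98 = 39 + 59 + 0 = 98. ✓

2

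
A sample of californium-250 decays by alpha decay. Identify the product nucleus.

Cm-246

Alpha decay: mass number changes by -4, atomic number by -2.
A: 250 − 4 = 246; Z: 98 − 2 = 96.
Z = 96 is curium, so the daughter is curium-246.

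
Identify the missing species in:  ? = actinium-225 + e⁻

Ra-225

Conserve mass number: A = 225 + 0, so A = 225.
Conserve atomic number: Z = 89 − 1, so Z = 88.
Z = 88 is radium, so the species is radium-225.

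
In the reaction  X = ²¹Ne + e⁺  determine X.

Na-21

Conserve mass number: A = 21 + 0, so A = 21.
Conserve atomic number: Z = 10 + 1, so Z = 11.
Z = 11 is sodium, so the species is ²¹Na.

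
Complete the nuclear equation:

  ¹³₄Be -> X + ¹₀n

Conserve mass number: 13 = A + 1, so A = 12.
Conserve atomic number: 4 = Z + 0, so Z = 4.
Z = 4 is beryllium, so the species is ¹²₄Be.

Be-12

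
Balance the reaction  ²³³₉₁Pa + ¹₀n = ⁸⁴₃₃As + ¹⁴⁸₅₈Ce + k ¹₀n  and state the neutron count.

2

Conserve mass number: 234 = 84 + 148 + k, so k = 234 − 232 = 2.
Check atomic number: 91 = 33 + 58 + 0 = 91. ✓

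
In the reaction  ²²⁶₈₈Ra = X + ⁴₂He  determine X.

Rn-222

Conserve mass number: 226 = A + 4, so A = 222.
Conserve atomic number: 88 = Z + 2, so Z = 86.
Z = 86 is radon, so the species is ²²²₈₆Rn.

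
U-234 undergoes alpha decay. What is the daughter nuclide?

Alpha decay: mass number changes by -4, atomic number by -2.
A: 234 − 4 = 230; Z: 92 − 2 = 90.
Z = 90 is thorium, so the daughter is Th-230.

Th-230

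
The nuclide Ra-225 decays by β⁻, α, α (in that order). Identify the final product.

At-217

Start: (A, Z) = (225, 88).
After β⁻: (225, 89).
After α: (221, 87).
After α: (217, 85).
Z = 85 is astatine.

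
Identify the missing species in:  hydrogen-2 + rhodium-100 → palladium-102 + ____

gamma ray

Conserve mass number: 2 + 100 = 102 + A, so A = 0.
Conserve atomic number: 1 + 45 = 46 + Z, so Z = 0.
A = 0 and Z = 0 is γ — a gamma ray.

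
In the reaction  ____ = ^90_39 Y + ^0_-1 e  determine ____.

Conserve mass number: A = 90 + 0, so A = 90.
Conserve atomic number: Z = 39 − 1, so Z = 38.
Z = 38 is strontium, so the species is ^90_38 Sr.

Sr-90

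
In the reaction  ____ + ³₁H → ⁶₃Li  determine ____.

Conserve mass number: A + 3 = 6, so A = 3.
Conserve atomic number: Z + 1 = 3, so Z = 2.
Z = 2 is helium, so the species is ³₂He.

He-3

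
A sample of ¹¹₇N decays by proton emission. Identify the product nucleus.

C-10

Proton emission: mass number changes by -1, atomic number by -1.
A: 11 − 1 = 10; Z: 7 − 1 = 6.
Z = 6 is carbon, so the daughter is ¹⁰₆C.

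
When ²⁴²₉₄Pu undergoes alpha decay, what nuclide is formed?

U-238

Alpha decay: mass number changes by -4, atomic number by -2.
A: 242 − 4 = 238; Z: 94 − 2 = 92.
Z = 92 is uranium, so the daughter is ²³⁸₉₂U.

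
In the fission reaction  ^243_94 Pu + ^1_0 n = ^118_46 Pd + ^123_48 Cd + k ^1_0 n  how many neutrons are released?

3

Conserve mass number: 244 = 118 + 123 + k, so k = 244 − 241 = 3.
Check atomic number: 94 = 46 + 48 + 0 = 94. ✓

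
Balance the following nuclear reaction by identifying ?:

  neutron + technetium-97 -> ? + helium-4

Nb-94

Conserve mass number: 1 + 97 = A + 4, so A = 94.
Conserve atomic number: 0 + 43 = Z + 2, so Z = 41.
Z = 41 is niobium, so the species is niobium-94.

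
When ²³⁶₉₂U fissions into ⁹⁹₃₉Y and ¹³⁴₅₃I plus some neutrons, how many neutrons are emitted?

Conserve mass number: 236 = 99 + 134 + k, so k = 236 − 233 = 3.
Check atomic number: 92 = 39 + 53 + 0 = 92. ✓

3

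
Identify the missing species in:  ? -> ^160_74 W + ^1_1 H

Re-161

Conserve mass number: A = 160 + 1, so A = 161.
Conserve atomic number: Z = 74 + 1, so Z = 75.
Z = 75 is rhenium, so the species is ^161_75 Re.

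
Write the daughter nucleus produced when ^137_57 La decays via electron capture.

Ba-137

Electron capture: mass number changes by +0, atomic number by -1.
A: 137 = 137; Z: 57 − 1 = 56.
Z = 56 is barium, so the daughter is ^137_56 Ba.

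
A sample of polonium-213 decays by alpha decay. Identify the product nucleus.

Pb-209

Alpha decay: mass number changes by -4, atomic number by -2.
A: 213 − 4 = 209; Z: 84 − 2 = 82.
Z = 82 is lead, so the daughter is lead-209.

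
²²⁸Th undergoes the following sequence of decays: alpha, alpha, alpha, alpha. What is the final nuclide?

Start: (A, Z) = (228, 90).
After α: (224, 88).
After α: (220, 86).
After α: (216, 84).
After α: (212, 82).
Z = 82 is lead.

Pb-212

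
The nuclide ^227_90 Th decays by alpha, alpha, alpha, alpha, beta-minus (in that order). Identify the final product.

Bi-211

Start: (A, Z) = (227, 90).
After α: (223, 88).
After α: (219, 86).
After α: (215, 84).
After α: (211, 82).
After β⁻: (211, 83).
Z = 83 is bismuth.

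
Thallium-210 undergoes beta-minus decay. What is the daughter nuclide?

Beta-minus decay: mass number changes by +0, atomic number by +1.
A: 210 = 210; Z: 81 + 1 = 82.
Z = 82 is lead, so the daughter is lead-210.

Pb-210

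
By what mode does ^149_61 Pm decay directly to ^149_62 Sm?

ΔA = 149 − 149 = 0; ΔZ = 62 − 61 = +1.
A is unchanged and Z rises by 1 — a neutron has become a proton (β⁻ decay).

beta-minus decay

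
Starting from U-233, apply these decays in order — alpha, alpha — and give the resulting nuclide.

Start: (A, Z) = (233, 92).
After α: (229, 90).
After α: (225, 88).
Z = 88 is radium.

Ra-225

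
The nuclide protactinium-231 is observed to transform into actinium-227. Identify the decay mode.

alpha decay

ΔA = 227 − 231 = -4; ΔZ = 89 − 91 = -2.
A drops by 4 and Z drops by 2 — the signature of alpha emission.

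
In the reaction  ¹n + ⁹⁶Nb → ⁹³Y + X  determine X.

Conserve mass number: 1 + 96 = 93 + A, so A = 4.
Conserve atomic number: 0 + 41 = 39 + Z, so Z = 2.
A = 4 and Z = 2 is ⁴He — an alpha particle.

alpha particle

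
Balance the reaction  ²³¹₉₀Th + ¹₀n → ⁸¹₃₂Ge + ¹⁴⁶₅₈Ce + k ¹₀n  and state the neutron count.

5

Conserve mass number: 232 = 81 + 146 + k, so k = 232 − 227 = 5.
Check atomic number: 90 = 32 + 58 + 0 = 90. ✓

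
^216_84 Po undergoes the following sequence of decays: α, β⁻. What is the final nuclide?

Start: (A, Z) = (216, 84).
After α: (212, 82).
After β⁻: (212, 83).
Z = 83 is bismuth.

Bi-212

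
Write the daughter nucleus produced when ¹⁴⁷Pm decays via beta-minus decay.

Beta-minus decay: mass number changes by +0, atomic number by +1.
A: 147 = 147; Z: 61 + 1 = 62.
Z = 62 is samarium, so the daughter is ¹⁴⁷Sm.

Sm-147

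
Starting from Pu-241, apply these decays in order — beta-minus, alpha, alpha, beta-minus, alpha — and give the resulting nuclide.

Start: (A, Z) = (241, 94).
After β⁻: (241, 95).
After α: (237, 93).
After α: (233, 91).
After β⁻: (233, 92).
After α: (229, 90).
Z = 90 is thorium.

Th-229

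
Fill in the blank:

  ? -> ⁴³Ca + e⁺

Conserve mass number: A = 43 + 0, so A = 43.
Conserve atomic number: Z = 20 + 1, so Z = 21.
Z = 21 is scandium, so the species is ⁴³Sc.

Sc-43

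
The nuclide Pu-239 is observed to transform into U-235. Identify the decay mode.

ΔA = 235 − 239 = -4; ΔZ = 92 − 94 = -2.
A drops by 4 and Z drops by 2 — the signature of alpha emission.

alpha decay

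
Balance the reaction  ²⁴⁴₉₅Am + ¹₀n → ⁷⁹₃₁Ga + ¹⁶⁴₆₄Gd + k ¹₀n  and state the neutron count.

2

Conserve mass number: 245 = 79 + 164 + k, so k = 245 − 243 = 2.
Check atomic number: 95 = 31 + 64 + 0 = 95. ✓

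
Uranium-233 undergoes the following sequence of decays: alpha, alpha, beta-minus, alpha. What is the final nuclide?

Fr-221

Start: (A, Z) = (233, 92).
After α: (229, 90).
After α: (225, 88).
After β⁻: (225, 89).
After α: (221, 87).
Z = 87 is francium.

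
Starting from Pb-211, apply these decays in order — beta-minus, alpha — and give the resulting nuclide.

Tl-207

Start: (A, Z) = (211, 82).
After β⁻: (211, 83).
After α: (207, 81).
Z = 81 is thallium.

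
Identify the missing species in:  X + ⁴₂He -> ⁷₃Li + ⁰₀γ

Conserve mass number: A + 4 = 7 + 0, so A = 3.
Conserve atomic number: Z + 2 = 3 + 0, so Z = 1.
A = 3 and Z = 1 is ³₁H — a triton.

triton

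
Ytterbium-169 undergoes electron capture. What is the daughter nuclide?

Electron capture: mass number changes by +0, atomic number by -1.
A: 169 = 169; Z: 70 − 1 = 69.
Z = 69 is thulium, so the daughter is thulium-169.

Tm-169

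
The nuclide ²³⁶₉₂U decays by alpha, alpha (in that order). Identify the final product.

Start: (A, Z) = (236, 92).
After α: (232, 90).
After α: (228, 88).
Z = 88 is radium.

Ra-228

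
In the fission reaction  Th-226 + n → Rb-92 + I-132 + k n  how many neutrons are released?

3

Conserve mass number: 227 = 92 + 132 + k, so k = 227 − 224 = 3.
Check atomic number: 90 = 37 + 53 + 0 = 90. ✓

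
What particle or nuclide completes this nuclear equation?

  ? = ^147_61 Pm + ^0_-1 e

Nd-147

Conserve mass number: A = 147 + 0, so A = 147.
Conserve atomic number: Z = 61 − 1, so Z = 60.
Z = 60 is neodymium, so the species is ^147_60 Nd.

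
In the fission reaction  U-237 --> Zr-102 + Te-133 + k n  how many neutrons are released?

Conserve mass number: 237 = 102 + 133 + k, so k = 237 − 235 = 2.
Check atomic number: 92 = 40 + 52 + 0 = 92. ✓

2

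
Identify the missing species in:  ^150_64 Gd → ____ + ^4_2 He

Sm-146

Conserve mass number: 150 = A + 4, so A = 146.
Conserve atomic number: 64 = Z + 2, so Z = 62.
Z = 62 is samarium, so the species is ^146_62 Sm.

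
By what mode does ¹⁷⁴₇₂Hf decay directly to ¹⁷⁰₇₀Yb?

alpha decay

ΔA = 170 − 174 = -4; ΔZ = 70 − 72 = -2.
A drops by 4 and Z drops by 2 — the signature of alpha emission.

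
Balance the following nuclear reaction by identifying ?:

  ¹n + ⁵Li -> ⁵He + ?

Conserve mass number: 1 + 5 = 5 + A, so A = 1.
Conserve atomic number: 0 + 3 = 2 + Z, so Z = 1.
A = 1 and Z = 1 is ¹H — a proton.

proton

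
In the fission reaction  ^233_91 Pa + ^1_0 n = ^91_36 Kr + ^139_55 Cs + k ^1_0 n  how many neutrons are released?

Conserve mass number: 234 = 91 + 139 + k, so k = 234 − 230 = 4.
Check atomic number: 91 = 36 + 55 + 0 = 91. ✓

4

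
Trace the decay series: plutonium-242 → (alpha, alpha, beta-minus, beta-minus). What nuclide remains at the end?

Start: (A, Z) = (242, 94).
After α: (238, 92).
After α: (234, 90).
After β⁻: (234, 91).
After β⁻: (234, 92).
Z = 92 is uranium.

U-234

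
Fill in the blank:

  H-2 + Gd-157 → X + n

Conserve mass number: 2 + 157 = A + 1, so A = 158.
Conserve atomic number: 1 + 64 = Z + 0, so Z = 65.
Z = 65 is terbium, so the species is Tb-158.

Tb-158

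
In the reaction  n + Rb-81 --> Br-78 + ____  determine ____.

Conserve mass number: 1 + 81 = 78 + A, so A = 4.
Conserve atomic number: 0 + 37 = 35 + Z, so Z = 2.
A = 4 and Z = 2 is He-4 — an alpha particle.

alpha particle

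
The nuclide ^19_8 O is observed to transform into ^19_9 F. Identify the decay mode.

beta-minus decay

ΔA = 19 − 19 = 0; ΔZ = 9 − 8 = +1.
A is unchanged and Z rises by 1 — a neutron has become a proton (β⁻ decay).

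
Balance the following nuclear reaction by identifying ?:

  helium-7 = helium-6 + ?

Conserve mass number: 7 = 6 + A, so A = 1.
Conserve atomic number: 2 = 2 + Z, so Z = 0.
A = 1 and Z = 0 is neutron — a neutron.

neutron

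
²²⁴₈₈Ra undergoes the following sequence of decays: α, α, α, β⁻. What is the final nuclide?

Bi-212

Start: (A, Z) = (224, 88).
After α: (220, 86).
After α: (216, 84).
After α: (212, 82).
After β⁻: (212, 83).
Z = 83 is bismuth.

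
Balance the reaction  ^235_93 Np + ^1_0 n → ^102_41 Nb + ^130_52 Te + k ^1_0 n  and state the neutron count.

4

Conserve mass number: 236 = 102 + 130 + k, so k = 236 − 232 = 4.
Check atomic number: 93 = 41 + 52 + 0 = 93. ✓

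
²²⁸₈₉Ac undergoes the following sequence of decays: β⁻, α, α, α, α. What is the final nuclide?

Pb-212

Start: (A, Z) = (228, 89).
After β⁻: (228, 90).
After α: (224, 88).
After α: (220, 86).
After α: (216, 84).
After α: (212, 82).
Z = 82 is lead.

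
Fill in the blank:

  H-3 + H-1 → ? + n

Conserve mass number: 3 + 1 = A + 1, so A = 3.
Conserve atomic number: 1 + 1 = Z + 0, so Z = 2.
Z = 2 is helium, so the species is He-3.

He-3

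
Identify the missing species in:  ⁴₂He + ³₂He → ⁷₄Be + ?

Conserve mass number: 4 + 3 = 7 + A, so A = 0.
Conserve atomic number: 2 + 2 = 4 + Z, so Z = 0.
A = 0 and Z = 0 is ⁰₀γ — a gamma ray.

gamma ray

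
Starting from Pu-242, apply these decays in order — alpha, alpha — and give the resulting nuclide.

Start: (A, Z) = (242, 94).
After α: (238, 92).
After α: (234, 90).
Z = 90 is thorium.

Th-234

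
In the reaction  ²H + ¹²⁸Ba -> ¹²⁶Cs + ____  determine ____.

Conserve mass number: 2 + 128 = 126 + A, so A = 4.
Conserve atomic number: 1 + 56 = 55 + Z, so Z = 2.
A = 4 and Z = 2 is ⁴He — an alpha particle.

alpha particle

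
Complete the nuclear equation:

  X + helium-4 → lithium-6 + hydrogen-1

Conserve mass number: A + 4 = 6 + 1, so A = 3.
Conserve atomic number: Z + 2 = 3 + 1, so Z = 2.
Z = 2 is helium, so the species is helium-3.

He-3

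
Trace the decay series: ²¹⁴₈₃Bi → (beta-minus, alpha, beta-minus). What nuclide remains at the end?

Bi-210

Start: (A, Z) = (214, 83).
After β⁻: (214, 84).
After α: (210, 82).
After β⁻: (210, 83).
Z = 83 is bismuth.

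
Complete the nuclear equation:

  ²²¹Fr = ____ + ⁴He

Conserve mass number: 221 = A + 4, so A = 217.
Conserve atomic number: 87 = Z + 2, so Z = 85.
Z = 85 is astatine, so the species is ²¹⁷At.

At-217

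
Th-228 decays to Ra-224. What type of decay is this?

alpha decay

ΔA = 224 − 228 = -4; ΔZ = 88 − 90 = -2.
A drops by 4 and Z drops by 2 — the signature of alpha emission.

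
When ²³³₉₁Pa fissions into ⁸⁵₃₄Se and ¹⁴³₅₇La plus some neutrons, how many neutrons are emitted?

5

Conserve mass number: 233 = 85 + 143 + k, so k = 233 − 228 = 5.
Check atomic number: 91 = 34 + 57 + 0 = 91. ✓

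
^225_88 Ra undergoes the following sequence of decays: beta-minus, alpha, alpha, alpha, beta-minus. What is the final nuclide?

Po-213

Start: (A, Z) = (225, 88).
After β⁻: (225, 89).
After α: (221, 87).
After α: (217, 85).
After α: (213, 83).
After β⁻: (213, 84).
Z = 84 is polonium.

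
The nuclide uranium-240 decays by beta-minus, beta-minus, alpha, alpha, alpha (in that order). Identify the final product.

Ra-228

Start: (A, Z) = (240, 92).
After β⁻: (240, 93).
After β⁻: (240, 94).
After α: (236, 92).
After α: (232, 90).
After α: (228, 88).
Z = 88 is radium.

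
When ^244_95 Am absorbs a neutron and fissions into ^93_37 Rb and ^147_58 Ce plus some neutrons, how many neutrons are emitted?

5

Conserve mass number: 245 = 93 + 147 + k, so k = 245 − 240 = 5.
Check atomic number: 95 = 37 + 58 + 0 = 95. ✓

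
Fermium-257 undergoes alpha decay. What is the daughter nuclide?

Alpha decay: mass number changes by -4, atomic number by -2.
A: 257 − 4 = 253; Z: 100 − 2 = 98.
Z = 98 is californium, so the daughter is californium-253.

Cf-253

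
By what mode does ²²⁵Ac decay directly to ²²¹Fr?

ΔA = 221 − 225 = -4; ΔZ = 87 − 89 = -2.
A drops by 4 and Z drops by 2 — the signature of alpha emission.

alpha decay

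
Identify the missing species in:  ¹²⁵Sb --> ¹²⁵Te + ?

Conserve mass number: 125 = 125 + A, so A = 0.
Conserve atomic number: 51 = 52 + Z, so Z = -1.
A = 0 and Z = -1 is e⁻ — a beta-minus particle.

beta-minus particle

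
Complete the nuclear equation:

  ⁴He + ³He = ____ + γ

Conserve mass number: 4 + 3 = A + 0, so A = 7.
Conserve atomic number: 2 + 2 = Z + 0, so Z = 4.
Z = 4 is beryllium, so the species is ⁷Be.

Be-7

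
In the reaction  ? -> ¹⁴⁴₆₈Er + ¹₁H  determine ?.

Tm-145

Conserve mass number: A = 144 + 1, so A = 145.
Conserve atomic number: Z = 68 + 1, so Z = 69.
Z = 69 is thulium, so the species is ¹⁴⁵₆₉Tm.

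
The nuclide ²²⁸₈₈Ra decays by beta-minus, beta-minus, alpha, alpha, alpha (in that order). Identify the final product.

Start: (A, Z) = (228, 88).
After β⁻: (228, 89).
After β⁻: (228, 90).
After α: (224, 88).
After α: (220, 86).
After α: (216, 84).
Z = 84 is polonium.

Po-216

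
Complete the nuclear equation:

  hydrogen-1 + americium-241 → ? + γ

Conserve mass number: 1 + 241 = A + 0, so A = 242.
Conserve atomic number: 1 + 95 = Z + 0, so Z = 96.
Z = 96 is curium, so the species is curium-242.

Cm-242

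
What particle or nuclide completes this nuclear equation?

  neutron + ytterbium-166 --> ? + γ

Yb-167

Conserve mass number: 1 + 166 = A + 0, so A = 167.
Conserve atomic number: 0 + 70 = Z + 0, so Z = 70.
Z = 70 is ytterbium, so the species is ytterbium-167.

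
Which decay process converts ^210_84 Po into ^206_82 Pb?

ΔA = 206 − 210 = -4; ΔZ = 82 − 84 = -2.
A drops by 4 and Z drops by 2 — the signature of alpha emission.

alpha decay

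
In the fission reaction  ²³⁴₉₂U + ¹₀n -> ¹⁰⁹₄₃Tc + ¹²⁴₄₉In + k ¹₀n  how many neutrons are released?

Conserve mass number: 235 = 109 + 124 + k, so k = 235 − 233 = 2.
Check atomic number: 92 = 43 + 49 + 0 = 92. ✓

2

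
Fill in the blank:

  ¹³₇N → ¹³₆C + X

Conserve mass number: 13 = 13 + A, so A = 0.
Conserve atomic number: 7 = 6 + Z, so Z = 1.
A = 0 and Z = 1 is ⁰₁e — a positron.

positron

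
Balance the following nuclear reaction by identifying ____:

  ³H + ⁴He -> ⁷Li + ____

Conserve mass number: 3 + 4 = 7 + A, so A = 0.
Conserve atomic number: 1 + 2 = 3 + Z, so Z = 0.
A = 0 and Z = 0 is γ — a gamma ray.

gamma ray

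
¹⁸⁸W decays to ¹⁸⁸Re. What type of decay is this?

ΔA = 188 − 188 = 0; ΔZ = 75 − 74 = +1.
A is unchanged and Z rises by 1 — a neutron has become a proton (β⁻ decay).

beta-minus decay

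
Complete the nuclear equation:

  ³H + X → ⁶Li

He-3

Conserve mass number: 3 + A = 6, so A = 3.
Conserve atomic number: 1 + Z = 3, so Z = 2.
Z = 2 is helium, so the species is ³He.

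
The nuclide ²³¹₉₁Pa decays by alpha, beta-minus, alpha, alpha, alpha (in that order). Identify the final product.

Po-215

Start: (A, Z) = (231, 91).
After α: (227, 89).
After β⁻: (227, 90).
After α: (223, 88).
After α: (219, 86).
After α: (215, 84).
Z = 84 is polonium.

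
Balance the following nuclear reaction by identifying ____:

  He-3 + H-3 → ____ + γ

Conserve mass number: 3 + 3 = A + 0, so A = 6.
Conserve atomic number: 2 + 1 = Z + 0, so Z = 3.
Z = 3 is lithium, so the species is Li-6.

Li-6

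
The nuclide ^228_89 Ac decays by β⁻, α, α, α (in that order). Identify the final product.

Start: (A, Z) = (228, 89).
After β⁻: (228, 90).
After α: (224, 88).
After α: (220, 86).
After α: (216, 84).
Z = 84 is polonium.

Po-216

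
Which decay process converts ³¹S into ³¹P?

beta-plus decay or electron capture

ΔA = 31 − 31 = 0; ΔZ = 15 − 16 = -1.
A is unchanged and Z drops by 1 — a proton has become a neutron (β⁺ emission or electron capture).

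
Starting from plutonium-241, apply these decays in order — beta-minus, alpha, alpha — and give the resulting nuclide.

Pa-233

Start: (A, Z) = (241, 94).
After β⁻: (241, 95).
After α: (237, 93).
After α: (233, 91).
Z = 91 is protactinium.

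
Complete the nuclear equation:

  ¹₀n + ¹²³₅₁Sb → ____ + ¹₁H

Conserve mass number: 1 + 123 = A + 1, so A = 123.
Conserve atomic number: 0 + 51 = Z + 1, so Z = 50.
Z = 50 is tin, so the species is ¹²³₅₀Sn.

Sn-123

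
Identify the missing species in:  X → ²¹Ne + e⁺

Na-21

Conserve mass number: A = 21 + 0, so A = 21.
Conserve atomic number: Z = 10 + 1, so Z = 11.
Z = 11 is sodium, so the species is ²¹Na.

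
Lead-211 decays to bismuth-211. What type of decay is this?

ΔA = 211 − 211 = 0; ΔZ = 83 − 82 = +1.
A is unchanged and Z rises by 1 — a neutron has become a proton (β⁻ decay).

beta-minus decay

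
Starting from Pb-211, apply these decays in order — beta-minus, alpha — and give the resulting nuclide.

Tl-207

Start: (A, Z) = (211, 82).
After β⁻: (211, 83).
After α: (207, 81).
Z = 81 is thallium.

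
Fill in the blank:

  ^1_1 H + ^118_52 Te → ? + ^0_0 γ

Conserve mass number: 1 + 118 = A + 0, so A = 119.
Conserve atomic number: 1 + 52 = Z + 0, so Z = 53.
Z = 53 is iodine, so the species is ^119_53 I.

I-119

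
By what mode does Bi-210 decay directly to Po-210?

beta-minus decay

ΔA = 210 − 210 = 0; ΔZ = 84 − 83 = +1.
A is unchanged and Z rises by 1 — a neutron has become a proton (β⁻ decay).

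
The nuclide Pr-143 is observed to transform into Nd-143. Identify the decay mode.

beta-minus decay

ΔA = 143 − 143 = 0; ΔZ = 60 − 59 = +1.
A is unchanged and Z rises by 1 — a neutron has become a proton (β⁻ decay).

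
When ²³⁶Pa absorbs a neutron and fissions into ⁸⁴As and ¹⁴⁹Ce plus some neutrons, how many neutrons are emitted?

4

Conserve mass number: 237 = 84 + 149 + k, so k = 237 − 233 = 4.
Check atomic number: 91 = 33 + 58 + 0 = 91. ✓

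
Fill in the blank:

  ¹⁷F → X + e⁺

Conserve mass number: 17 = A + 0, so A = 17.
Conserve atomic number: 9 = Z + 1, so Z = 8.
Z = 8 is oxygen, so the species is ¹⁷O.

O-17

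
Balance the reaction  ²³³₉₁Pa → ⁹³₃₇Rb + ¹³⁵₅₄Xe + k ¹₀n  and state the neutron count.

5

Conserve mass number: 233 = 93 + 135 + k, so k = 233 − 228 = 5.
Check atomic number: 91 = 37 + 54 + 0 = 91. ✓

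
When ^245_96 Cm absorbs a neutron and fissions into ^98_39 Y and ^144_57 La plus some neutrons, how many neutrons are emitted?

4

Conserve mass number: 246 = 98 + 144 + k, so k = 246 − 242 = 4.
Check atomic number: 96 = 39 + 57 + 0 = 96. ✓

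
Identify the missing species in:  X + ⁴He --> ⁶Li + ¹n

Conserve mass number: A + 4 = 6 + 1, so A = 3.
Conserve atomic number: Z + 2 = 3 + 0, so Z = 1.
A = 3 and Z = 1 is ³H — a triton.

triton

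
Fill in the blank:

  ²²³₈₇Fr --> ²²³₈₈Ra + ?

Conserve mass number: 223 = 223 + A, so A = 0.
Conserve atomic number: 87 = 88 + Z, so Z = -1.
A = 0 and Z = -1 is ⁰₋₁e — a beta-minus particle.

beta-minus particle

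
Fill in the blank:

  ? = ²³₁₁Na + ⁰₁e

Mg-23

Conserve mass number: A = 23 + 0, so A = 23.
Conserve atomic number: Z = 11 + 1, so Z = 12.
Z = 12 is magnesium, so the species is ²³₁₂Mg.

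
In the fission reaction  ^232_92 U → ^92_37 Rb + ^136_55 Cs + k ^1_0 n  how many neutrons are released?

4

Conserve mass number: 232 = 92 + 136 + k, so k = 232 − 228 = 4.
Check atomic number: 92 = 37 + 55 + 0 = 92. ✓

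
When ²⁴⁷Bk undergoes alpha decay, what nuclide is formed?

Am-243

Alpha decay: mass number changes by -4, atomic number by -2.
A: 247 − 4 = 243; Z: 97 − 2 = 95.
Z = 95 is americium, so the daughter is ²⁴³Am.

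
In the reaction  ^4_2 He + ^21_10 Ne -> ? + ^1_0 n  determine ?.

Conserve mass number: 4 + 21 = A + 1, so A = 24.
Conserve atomic number: 2 + 10 = Z + 0, so Z = 12.
Z = 12 is magnesium, so the species is ^24_12 Mg.

Mg-24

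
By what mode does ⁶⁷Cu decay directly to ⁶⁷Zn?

beta-minus decay

ΔA = 67 − 67 = 0; ΔZ = 30 − 29 = +1.
A is unchanged and Z rises by 1 — a neutron has become a proton (β⁻ decay).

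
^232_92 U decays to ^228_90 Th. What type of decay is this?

alpha decay

ΔA = 228 − 232 = -4; ΔZ = 90 − 92 = -2.
A drops by 4 and Z drops by 2 — the signature of alpha emission.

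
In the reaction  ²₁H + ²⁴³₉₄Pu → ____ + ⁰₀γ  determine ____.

Am-245

Conserve mass number: 2 + 243 = A + 0, so A = 245.
Conserve atomic number: 1 + 94 = Z + 0, so Z = 95.
Z = 95 is americium, so the species is ²⁴⁵₉₅Am.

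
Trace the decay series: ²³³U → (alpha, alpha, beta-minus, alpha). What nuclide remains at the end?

Start: (A, Z) = (233, 92).
After α: (229, 90).
After α: (225, 88).
After β⁻: (225, 89).
After α: (221, 87).
Z = 87 is francium.

Fr-221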